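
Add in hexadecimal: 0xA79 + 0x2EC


Align and add column by column (LSB to MSB, each column mod 16 with carry):
  0A79
+ 02EC
  ----
  col 0: 9(9) + C(12) + 0 (carry in) = 21 → 5(5), carry out 1
  col 1: 7(7) + E(14) + 1 (carry in) = 22 → 6(6), carry out 1
  col 2: A(10) + 2(2) + 1 (carry in) = 13 → D(13), carry out 0
  col 3: 0(0) + 0(0) + 0 (carry in) = 0 → 0(0), carry out 0
Reading digits MSB→LSB: 0D65
Strip leading zeros: D65
= 0xD65


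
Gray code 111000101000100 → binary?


Gray code: 111000101000100
MSB stays the same: 1
Each subsequent bit = prev_binary XOR current_gray:
  B[1] = 1 XOR 1 = 0
  B[2] = 0 XOR 1 = 1
  B[3] = 1 XOR 0 = 1
  B[4] = 1 XOR 0 = 1
  B[5] = 1 XOR 0 = 1
  B[6] = 1 XOR 1 = 0
  B[7] = 0 XOR 0 = 0
  B[8] = 0 XOR 1 = 1
  B[9] = 1 XOR 0 = 1
  B[10] = 1 XOR 0 = 1
  B[11] = 1 XOR 0 = 1
  B[12] = 1 XOR 1 = 0
  B[13] = 0 XOR 0 = 0
  B[14] = 0 XOR 0 = 0
= 101111001111000 (24184 decimal)


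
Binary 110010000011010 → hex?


Group into 4-bit nibbles: 0110010000011010
  0110 = 6
  0100 = 4
  0001 = 1
  1010 = A
= 0x641A


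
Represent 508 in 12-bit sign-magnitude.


Sign bit: 0 (positive)
Magnitude: 508 = 00111111100
= 000111111100


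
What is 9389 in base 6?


Divide by 6 repeatedly:
9389 ÷ 6 = 1564 remainder 5
1564 ÷ 6 = 260 remainder 4
260 ÷ 6 = 43 remainder 2
43 ÷ 6 = 7 remainder 1
7 ÷ 6 = 1 remainder 1
1 ÷ 6 = 0 remainder 1
Reading remainders bottom-up:
= 111245


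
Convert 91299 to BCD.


Each digit → 4-bit binary:
  9 → 1001
  1 → 0001
  2 → 0010
  9 → 1001
  9 → 1001
= 1001 0001 0010 1001 1001


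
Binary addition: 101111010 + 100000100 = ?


Align and add column by column (LSB to MSB, carry propagating):
  0101111010
+ 0100000100
  ----------
  col 0: 0 + 0 + 0 (carry in) = 0 → bit 0, carry out 0
  col 1: 1 + 0 + 0 (carry in) = 1 → bit 1, carry out 0
  col 2: 0 + 1 + 0 (carry in) = 1 → bit 1, carry out 0
  col 3: 1 + 0 + 0 (carry in) = 1 → bit 1, carry out 0
  col 4: 1 + 0 + 0 (carry in) = 1 → bit 1, carry out 0
  col 5: 1 + 0 + 0 (carry in) = 1 → bit 1, carry out 0
  col 6: 1 + 0 + 0 (carry in) = 1 → bit 1, carry out 0
  col 7: 0 + 0 + 0 (carry in) = 0 → bit 0, carry out 0
  col 8: 1 + 1 + 0 (carry in) = 2 → bit 0, carry out 1
  col 9: 0 + 0 + 1 (carry in) = 1 → bit 1, carry out 0
Reading bits MSB→LSB: 1001111110
Strip leading zeros: 1001111110
= 1001111110


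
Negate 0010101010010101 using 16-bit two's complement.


Original: 0010101010010101
Step 1 - Invert all bits: 1101010101101010
Step 2 - Add 1: 1101010101101010 + 1
= 1101010101101011 (represents -10901)


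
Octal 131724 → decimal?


Positional values:
Position 0: 4 × 8^0 = 4
Position 1: 2 × 8^1 = 16
Position 2: 7 × 8^2 = 448
Position 3: 1 × 8^3 = 512
Position 4: 3 × 8^4 = 12288
Position 5: 1 × 8^5 = 32768
Sum = 4 + 16 + 448 + 512 + 12288 + 32768
= 46036


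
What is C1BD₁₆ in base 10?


Positional values:
Position 0: D × 16^0 = 13 × 1 = 13
Position 1: B × 16^1 = 11 × 16 = 176
Position 2: 1 × 16^2 = 1 × 256 = 256
Position 3: C × 16^3 = 12 × 4096 = 49152
Sum = 13 + 176 + 256 + 49152
= 49597


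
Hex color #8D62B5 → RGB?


Hex: #8D62B5
R = 8D₁₆ = 141
G = 62₁₆ = 98
B = B5₁₆ = 181
= RGB(141, 98, 181)


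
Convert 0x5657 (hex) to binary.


Each hex digit → 4 binary bits:
  5 = 0101
  6 = 0110
  5 = 0101
  7 = 0111
Concatenate: 0101 0110 0101 0111
= 0101011001010111


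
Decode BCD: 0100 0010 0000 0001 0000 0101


Each 4-bit group → digit:
  0100 → 4
  0010 → 2
  0000 → 0
  0001 → 1
  0000 → 0
  0101 → 5
= 420105


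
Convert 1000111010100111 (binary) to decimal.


Positional values:
Bit 0: 1 × 2^0 = 1
Bit 1: 1 × 2^1 = 2
Bit 2: 1 × 2^2 = 4
Bit 5: 1 × 2^5 = 32
Bit 7: 1 × 2^7 = 128
Bit 9: 1 × 2^9 = 512
Bit 10: 1 × 2^10 = 1024
Bit 11: 1 × 2^11 = 2048
Bit 15: 1 × 2^15 = 32768
Sum = 1 + 2 + 4 + 32 + 128 + 512 + 1024 + 2048 + 32768
= 36519


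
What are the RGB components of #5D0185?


Hex: #5D0185
R = 5D₁₆ = 93
G = 01₁₆ = 1
B = 85₁₆ = 133
= RGB(93, 1, 133)


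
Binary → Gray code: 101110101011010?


Binary: 101110101011010
Gray code: G = B XOR (B >> 1)
B >> 1 = 010111010101101
101110101011010 XOR 010111010101101:
  1 XOR 0 = 1
  0 XOR 1 = 1
  1 XOR 0 = 1
  1 XOR 1 = 0
  1 XOR 1 = 0
  0 XOR 1 = 1
  1 XOR 0 = 1
  0 XOR 1 = 1
  1 XOR 0 = 1
  0 XOR 1 = 1
  1 XOR 0 = 1
  1 XOR 1 = 0
  0 XOR 1 = 1
  1 XOR 0 = 1
  0 XOR 1 = 1
= 111001111110111


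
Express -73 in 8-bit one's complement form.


Original: 01001001
Invert all bits:
  bit 0: 0 → 1
  bit 1: 1 → 0
  bit 2: 0 → 1
  bit 3: 0 → 1
  bit 4: 1 → 0
  bit 5: 0 → 1
  bit 6: 0 → 1
  bit 7: 1 → 0
= 10110110


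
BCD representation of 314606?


Each digit → 4-bit binary:
  3 → 0011
  1 → 0001
  4 → 0100
  6 → 0110
  0 → 0000
  6 → 0110
= 0011 0001 0100 0110 0000 0110


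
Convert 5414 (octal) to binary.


Each octal digit → 3 binary bits:
  5 = 101
  4 = 100
  1 = 001
  4 = 100
Concatenate: 101 100 001 100
= 101100001100


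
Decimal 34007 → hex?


Divide by 16 repeatedly:
34007 ÷ 16 = 2125 remainder 7 (7)
2125 ÷ 16 = 132 remainder 13 (D)
132 ÷ 16 = 8 remainder 4 (4)
8 ÷ 16 = 0 remainder 8 (8)
Reading remainders bottom-up:
= 0x84D7


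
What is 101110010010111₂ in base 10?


Positional values:
Bit 0: 1 × 2^0 = 1
Bit 1: 1 × 2^1 = 2
Bit 2: 1 × 2^2 = 4
Bit 4: 1 × 2^4 = 16
Bit 7: 1 × 2^7 = 128
Bit 10: 1 × 2^10 = 1024
Bit 11: 1 × 2^11 = 2048
Bit 12: 1 × 2^12 = 4096
Bit 14: 1 × 2^14 = 16384
Sum = 1 + 2 + 4 + 16 + 128 + 1024 + 2048 + 4096 + 16384
= 23703


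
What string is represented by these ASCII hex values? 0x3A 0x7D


Codes (hex): 0x3A 0x7D
Per-code ASCII lookup:
  0x3A = 58  (special character) → ':'
  0x7D = 125  (special character) → '}'
= ':}'


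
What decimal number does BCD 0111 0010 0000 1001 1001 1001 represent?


Each 4-bit group → digit:
  0111 → 7
  0010 → 2
  0000 → 0
  1001 → 9
  1001 → 9
  1001 → 9
= 720999


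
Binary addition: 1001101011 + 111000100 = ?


Align and add column by column (LSB to MSB, carry propagating):
  01001101011
+ 00111000100
  -----------
  col 0: 1 + 0 + 0 (carry in) = 1 → bit 1, carry out 0
  col 1: 1 + 0 + 0 (carry in) = 1 → bit 1, carry out 0
  col 2: 0 + 1 + 0 (carry in) = 1 → bit 1, carry out 0
  col 3: 1 + 0 + 0 (carry in) = 1 → bit 1, carry out 0
  col 4: 0 + 0 + 0 (carry in) = 0 → bit 0, carry out 0
  col 5: 1 + 0 + 0 (carry in) = 1 → bit 1, carry out 0
  col 6: 1 + 1 + 0 (carry in) = 2 → bit 0, carry out 1
  col 7: 0 + 1 + 1 (carry in) = 2 → bit 0, carry out 1
  col 8: 0 + 1 + 1 (carry in) = 2 → bit 0, carry out 1
  col 9: 1 + 0 + 1 (carry in) = 2 → bit 0, carry out 1
  col 10: 0 + 0 + 1 (carry in) = 1 → bit 1, carry out 0
Reading bits MSB→LSB: 10000101111
Strip leading zeros: 10000101111
= 10000101111


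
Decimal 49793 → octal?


Divide by 8 repeatedly:
49793 ÷ 8 = 6224 remainder 1
6224 ÷ 8 = 778 remainder 0
778 ÷ 8 = 97 remainder 2
97 ÷ 8 = 12 remainder 1
12 ÷ 8 = 1 remainder 4
1 ÷ 8 = 0 remainder 1
Reading remainders bottom-up:
= 0o141201


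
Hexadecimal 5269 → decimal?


Positional values:
Position 0: 9 × 16^0 = 9 × 1 = 9
Position 1: 6 × 16^1 = 6 × 16 = 96
Position 2: 2 × 16^2 = 2 × 256 = 512
Position 3: 5 × 16^3 = 5 × 4096 = 20480
Sum = 9 + 96 + 512 + 20480
= 21097


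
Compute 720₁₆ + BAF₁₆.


Align and add column by column (LSB to MSB, each column mod 16 with carry):
  0720
+ 0BAF
  ----
  col 0: 0(0) + F(15) + 0 (carry in) = 15 → F(15), carry out 0
  col 1: 2(2) + A(10) + 0 (carry in) = 12 → C(12), carry out 0
  col 2: 7(7) + B(11) + 0 (carry in) = 18 → 2(2), carry out 1
  col 3: 0(0) + 0(0) + 1 (carry in) = 1 → 1(1), carry out 0
Reading digits MSB→LSB: 12CF
Strip leading zeros: 12CF
= 0x12CF


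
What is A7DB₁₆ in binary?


Each hex digit → 4 binary bits:
  A = 1010
  7 = 0111
  D = 1101
  B = 1011
Concatenate: 1010 0111 1101 1011
= 1010011111011011


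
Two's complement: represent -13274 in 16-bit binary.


Original: 0011001111011010
Step 1 - Invert all bits: 1100110000100101
Step 2 - Add 1: 1100110000100101 + 1
= 1100110000100110 (represents -13274)


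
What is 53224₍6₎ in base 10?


Positional values (base 6):
  4 × 6^0 = 4 × 1 = 4
  2 × 6^1 = 2 × 6 = 12
  2 × 6^2 = 2 × 36 = 72
  3 × 6^3 = 3 × 216 = 648
  5 × 6^4 = 5 × 1296 = 6480
Sum = 4 + 12 + 72 + 648 + 6480
= 7216


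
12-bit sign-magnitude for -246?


Sign bit: 1 (negative)
Magnitude: 246 = 00011110110
= 100011110110


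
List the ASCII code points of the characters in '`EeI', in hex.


String: '`EeI'  (4 characters)
Per-character ASCII lookup:
  '`': special character: '`' = 96 → 0x60
  'E': uppercase starts at 65: 'E' = 65 + 4 = 69 → 0x45
  'e': lowercase starts at 97: 'e' = 97 + 4 = 101 → 0x65
  'I': uppercase starts at 65: 'I' = 65 + 8 = 73 → 0x49
= 0x60 0x45 0x65 0x49


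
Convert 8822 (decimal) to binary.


Divide by 2 repeatedly:
8822 ÷ 2 = 4411 remainder 0
4411 ÷ 2 = 2205 remainder 1
2205 ÷ 2 = 1102 remainder 1
1102 ÷ 2 = 551 remainder 0
551 ÷ 2 = 275 remainder 1
275 ÷ 2 = 137 remainder 1
137 ÷ 2 = 68 remainder 1
68 ÷ 2 = 34 remainder 0
34 ÷ 2 = 17 remainder 0
17 ÷ 2 = 8 remainder 1
8 ÷ 2 = 4 remainder 0
4 ÷ 2 = 2 remainder 0
2 ÷ 2 = 1 remainder 0
1 ÷ 2 = 0 remainder 1
Reading remainders bottom-up:
= 10001001110110


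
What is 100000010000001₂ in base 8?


Group into 3-bit groups: 100000010000001
  100 = 4
  000 = 0
  010 = 2
  000 = 0
  001 = 1
= 0o40201


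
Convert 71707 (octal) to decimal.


Positional values:
Position 0: 7 × 8^0 = 7
Position 1: 0 × 8^1 = 0
Position 2: 7 × 8^2 = 448
Position 3: 1 × 8^3 = 512
Position 4: 7 × 8^4 = 28672
Sum = 7 + 0 + 448 + 512 + 28672
= 29639


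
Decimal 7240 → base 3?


Divide by 3 repeatedly:
7240 ÷ 3 = 2413 remainder 1
2413 ÷ 3 = 804 remainder 1
804 ÷ 3 = 268 remainder 0
268 ÷ 3 = 89 remainder 1
89 ÷ 3 = 29 remainder 2
29 ÷ 3 = 9 remainder 2
9 ÷ 3 = 3 remainder 0
3 ÷ 3 = 1 remainder 0
1 ÷ 3 = 0 remainder 1
Reading remainders bottom-up:
= 100221011


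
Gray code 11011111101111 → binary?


Gray code: 11011111101111
MSB stays the same: 1
Each subsequent bit = prev_binary XOR current_gray:
  B[1] = 1 XOR 1 = 0
  B[2] = 0 XOR 0 = 0
  B[3] = 0 XOR 1 = 1
  B[4] = 1 XOR 1 = 0
  B[5] = 0 XOR 1 = 1
  B[6] = 1 XOR 1 = 0
  B[7] = 0 XOR 1 = 1
  B[8] = 1 XOR 1 = 0
  B[9] = 0 XOR 0 = 0
  B[10] = 0 XOR 1 = 1
  B[11] = 1 XOR 1 = 0
  B[12] = 0 XOR 1 = 1
  B[13] = 1 XOR 1 = 0
= 10010101001010 (9546 decimal)


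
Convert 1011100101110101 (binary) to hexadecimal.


Group into 4-bit nibbles: 1011100101110101
  1011 = B
  1001 = 9
  0111 = 7
  0101 = 5
= 0xB975


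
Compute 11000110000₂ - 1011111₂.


Align and subtract column by column (LSB to MSB, borrowing when needed):
  11000110000
- 00001011111
  -----------
  col 0: (0 - 0 borrow-in) - 1 → borrow from next column: (0+2) - 1 = 1, borrow out 1
  col 1: (0 - 1 borrow-in) - 1 → borrow from next column: (-1+2) - 1 = 0, borrow out 1
  col 2: (0 - 1 borrow-in) - 1 → borrow from next column: (-1+2) - 1 = 0, borrow out 1
  col 3: (0 - 1 borrow-in) - 1 → borrow from next column: (-1+2) - 1 = 0, borrow out 1
  col 4: (1 - 1 borrow-in) - 1 → borrow from next column: (0+2) - 1 = 1, borrow out 1
  col 5: (1 - 1 borrow-in) - 0 → 0 - 0 = 0, borrow out 0
  col 6: (0 - 0 borrow-in) - 1 → borrow from next column: (0+2) - 1 = 1, borrow out 1
  col 7: (0 - 1 borrow-in) - 0 → borrow from next column: (-1+2) - 0 = 1, borrow out 1
  col 8: (0 - 1 borrow-in) - 0 → borrow from next column: (-1+2) - 0 = 1, borrow out 1
  col 9: (1 - 1 borrow-in) - 0 → 0 - 0 = 0, borrow out 0
  col 10: (1 - 0 borrow-in) - 0 → 1 - 0 = 1, borrow out 0
Reading bits MSB→LSB: 10111010001
Strip leading zeros: 10111010001
= 10111010001


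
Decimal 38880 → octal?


Divide by 8 repeatedly:
38880 ÷ 8 = 4860 remainder 0
4860 ÷ 8 = 607 remainder 4
607 ÷ 8 = 75 remainder 7
75 ÷ 8 = 9 remainder 3
9 ÷ 8 = 1 remainder 1
1 ÷ 8 = 0 remainder 1
Reading remainders bottom-up:
= 0o113740


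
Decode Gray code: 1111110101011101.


Gray code: 1111110101011101
MSB stays the same: 1
Each subsequent bit = prev_binary XOR current_gray:
  B[1] = 1 XOR 1 = 0
  B[2] = 0 XOR 1 = 1
  B[3] = 1 XOR 1 = 0
  B[4] = 0 XOR 1 = 1
  B[5] = 1 XOR 1 = 0
  B[6] = 0 XOR 0 = 0
  B[7] = 0 XOR 1 = 1
  B[8] = 1 XOR 0 = 1
  B[9] = 1 XOR 1 = 0
  B[10] = 0 XOR 0 = 0
  B[11] = 0 XOR 1 = 1
  B[12] = 1 XOR 1 = 0
  B[13] = 0 XOR 1 = 1
  B[14] = 1 XOR 0 = 1
  B[15] = 1 XOR 1 = 0
= 1010100110010110 (43414 decimal)


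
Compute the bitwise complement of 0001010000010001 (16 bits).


Original: 0001010000010001
Invert all bits:
  bit 0: 0 → 1
  bit 1: 0 → 1
  bit 2: 0 → 1
  bit 3: 1 → 0
  bit 4: 0 → 1
  bit 5: 1 → 0
  bit 6: 0 → 1
  bit 7: 0 → 1
  bit 8: 0 → 1
  bit 9: 0 → 1
  bit 10: 0 → 1
  bit 11: 1 → 0
  bit 12: 0 → 1
  bit 13: 0 → 1
  bit 14: 0 → 1
  bit 15: 1 → 0
= 1110101111101110


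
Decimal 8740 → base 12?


Divide by 12 repeatedly:
8740 ÷ 12 = 728 remainder 4
728 ÷ 12 = 60 remainder 8
60 ÷ 12 = 5 remainder 0
5 ÷ 12 = 0 remainder 5
Reading remainders bottom-up:
= 5084


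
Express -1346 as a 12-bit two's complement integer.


Original: 010101000010
Step 1 - Invert all bits: 101010111101
Step 2 - Add 1: 101010111101 + 1
= 101010111110 (represents -1346)


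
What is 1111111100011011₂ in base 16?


Group into 4-bit nibbles: 1111111100011011
  1111 = F
  1111 = F
  0001 = 1
  1011 = B
= 0xFF1B


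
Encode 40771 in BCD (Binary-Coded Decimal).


Each digit → 4-bit binary:
  4 → 0100
  0 → 0000
  7 → 0111
  7 → 0111
  1 → 0001
= 0100 0000 0111 0111 0001


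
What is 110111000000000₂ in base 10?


Positional values:
Bit 9: 1 × 2^9 = 512
Bit 10: 1 × 2^10 = 1024
Bit 11: 1 × 2^11 = 2048
Bit 13: 1 × 2^13 = 8192
Bit 14: 1 × 2^14 = 16384
Sum = 512 + 1024 + 2048 + 8192 + 16384
= 28160


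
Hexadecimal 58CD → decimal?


Positional values:
Position 0: D × 16^0 = 13 × 1 = 13
Position 1: C × 16^1 = 12 × 16 = 192
Position 2: 8 × 16^2 = 8 × 256 = 2048
Position 3: 5 × 16^3 = 5 × 4096 = 20480
Sum = 13 + 192 + 2048 + 20480
= 22733


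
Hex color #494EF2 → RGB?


Hex: #494EF2
R = 49₁₆ = 73
G = 4E₁₆ = 78
B = F2₁₆ = 242
= RGB(73, 78, 242)


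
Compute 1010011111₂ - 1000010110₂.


Align and subtract column by column (LSB to MSB, borrowing when needed):
  1010011111
- 1000010110
  ----------
  col 0: (1 - 0 borrow-in) - 0 → 1 - 0 = 1, borrow out 0
  col 1: (1 - 0 borrow-in) - 1 → 1 - 1 = 0, borrow out 0
  col 2: (1 - 0 borrow-in) - 1 → 1 - 1 = 0, borrow out 0
  col 3: (1 - 0 borrow-in) - 0 → 1 - 0 = 1, borrow out 0
  col 4: (1 - 0 borrow-in) - 1 → 1 - 1 = 0, borrow out 0
  col 5: (0 - 0 borrow-in) - 0 → 0 - 0 = 0, borrow out 0
  col 6: (0 - 0 borrow-in) - 0 → 0 - 0 = 0, borrow out 0
  col 7: (1 - 0 borrow-in) - 0 → 1 - 0 = 1, borrow out 0
  col 8: (0 - 0 borrow-in) - 0 → 0 - 0 = 0, borrow out 0
  col 9: (1 - 0 borrow-in) - 1 → 1 - 1 = 0, borrow out 0
Reading bits MSB→LSB: 0010001001
Strip leading zeros: 10001001
= 10001001


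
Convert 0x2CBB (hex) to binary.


Each hex digit → 4 binary bits:
  2 = 0010
  C = 1100
  B = 1011
  B = 1011
Concatenate: 0010 1100 1011 1011
= 0010110010111011


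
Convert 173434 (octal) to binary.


Each octal digit → 3 binary bits:
  1 = 001
  7 = 111
  3 = 011
  4 = 100
  3 = 011
  4 = 100
Concatenate: 001 111 011 100 011 100
= 001111011100011100


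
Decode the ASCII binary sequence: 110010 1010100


Codes (binary): 110010 1010100
Per-code ASCII lookup:
  110010 = 50  (range 48-57: digits, 50 - 48 = 2) → '2'
  1010100 = 84  (range 65-90: uppercase, 84 - 65 = 19) → 'T'
= '2T'


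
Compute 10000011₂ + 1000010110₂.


Align and add column by column (LSB to MSB, carry propagating):
  00010000011
+ 01000010110
  -----------
  col 0: 1 + 0 + 0 (carry in) = 1 → bit 1, carry out 0
  col 1: 1 + 1 + 0 (carry in) = 2 → bit 0, carry out 1
  col 2: 0 + 1 + 1 (carry in) = 2 → bit 0, carry out 1
  col 3: 0 + 0 + 1 (carry in) = 1 → bit 1, carry out 0
  col 4: 0 + 1 + 0 (carry in) = 1 → bit 1, carry out 0
  col 5: 0 + 0 + 0 (carry in) = 0 → bit 0, carry out 0
  col 6: 0 + 0 + 0 (carry in) = 0 → bit 0, carry out 0
  col 7: 1 + 0 + 0 (carry in) = 1 → bit 1, carry out 0
  col 8: 0 + 0 + 0 (carry in) = 0 → bit 0, carry out 0
  col 9: 0 + 1 + 0 (carry in) = 1 → bit 1, carry out 0
  col 10: 0 + 0 + 0 (carry in) = 0 → bit 0, carry out 0
Reading bits MSB→LSB: 01010011001
Strip leading zeros: 1010011001
= 1010011001


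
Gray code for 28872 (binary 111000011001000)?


Binary: 111000011001000
Gray code: G = B XOR (B >> 1)
B >> 1 = 011100001100100
111000011001000 XOR 011100001100100:
  1 XOR 0 = 1
  1 XOR 1 = 0
  1 XOR 1 = 0
  0 XOR 1 = 1
  0 XOR 0 = 0
  0 XOR 0 = 0
  0 XOR 0 = 0
  1 XOR 0 = 1
  1 XOR 1 = 0
  0 XOR 1 = 1
  0 XOR 0 = 0
  1 XOR 0 = 1
  0 XOR 1 = 1
  0 XOR 0 = 0
  0 XOR 0 = 0
= 100100010101100


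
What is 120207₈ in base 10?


Positional values:
Position 0: 7 × 8^0 = 7
Position 1: 0 × 8^1 = 0
Position 2: 2 × 8^2 = 128
Position 3: 0 × 8^3 = 0
Position 4: 2 × 8^4 = 8192
Position 5: 1 × 8^5 = 32768
Sum = 7 + 0 + 128 + 0 + 8192 + 32768
= 41095


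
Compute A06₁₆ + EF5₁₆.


Align and add column by column (LSB to MSB, each column mod 16 with carry):
  0A06
+ 0EF5
  ----
  col 0: 6(6) + 5(5) + 0 (carry in) = 11 → B(11), carry out 0
  col 1: 0(0) + F(15) + 0 (carry in) = 15 → F(15), carry out 0
  col 2: A(10) + E(14) + 0 (carry in) = 24 → 8(8), carry out 1
  col 3: 0(0) + 0(0) + 1 (carry in) = 1 → 1(1), carry out 0
Reading digits MSB→LSB: 18FB
Strip leading zeros: 18FB
= 0x18FB


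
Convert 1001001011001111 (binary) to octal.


Group into 3-bit groups: 001001001011001111
  001 = 1
  001 = 1
  001 = 1
  011 = 3
  001 = 1
  111 = 7
= 0o111317


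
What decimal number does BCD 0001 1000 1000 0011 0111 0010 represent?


Each 4-bit group → digit:
  0001 → 1
  1000 → 8
  1000 → 8
  0011 → 3
  0111 → 7
  0010 → 2
= 188372


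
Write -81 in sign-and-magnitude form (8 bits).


Sign bit: 1 (negative)
Magnitude: 81 = 1010001
= 11010001


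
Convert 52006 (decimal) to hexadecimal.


Divide by 16 repeatedly:
52006 ÷ 16 = 3250 remainder 6 (6)
3250 ÷ 16 = 203 remainder 2 (2)
203 ÷ 16 = 12 remainder 11 (B)
12 ÷ 16 = 0 remainder 12 (C)
Reading remainders bottom-up:
= 0xCB26


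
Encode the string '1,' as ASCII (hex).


String: '1,'  (2 characters)
Per-character ASCII lookup:
  '1': digits start at 48: '1' = 48 + 1 = 49 → 0x31
  ',': special character: ',' = 44 → 0x2C
= 0x31 0x2C


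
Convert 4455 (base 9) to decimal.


Positional values (base 9):
  5 × 9^0 = 5 × 1 = 5
  5 × 9^1 = 5 × 9 = 45
  4 × 9^2 = 4 × 81 = 324
  4 × 9^3 = 4 × 729 = 2916
Sum = 5 + 45 + 324 + 2916
= 3290


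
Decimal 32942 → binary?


Divide by 2 repeatedly:
32942 ÷ 2 = 16471 remainder 0
16471 ÷ 2 = 8235 remainder 1
8235 ÷ 2 = 4117 remainder 1
4117 ÷ 2 = 2058 remainder 1
2058 ÷ 2 = 1029 remainder 0
1029 ÷ 2 = 514 remainder 1
514 ÷ 2 = 257 remainder 0
257 ÷ 2 = 128 remainder 1
128 ÷ 2 = 64 remainder 0
64 ÷ 2 = 32 remainder 0
32 ÷ 2 = 16 remainder 0
16 ÷ 2 = 8 remainder 0
8 ÷ 2 = 4 remainder 0
4 ÷ 2 = 2 remainder 0
2 ÷ 2 = 1 remainder 0
1 ÷ 2 = 0 remainder 1
Reading remainders bottom-up:
= 1000000010101110


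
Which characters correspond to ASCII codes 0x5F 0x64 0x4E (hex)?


Codes (hex): 0x5F 0x64 0x4E
Per-code ASCII lookup:
  0x5F = 95  (special character) → '_'
  0x64 = 100  (range 97-122: lowercase, 100 - 97 = 3) → 'd'
  0x4E = 78  (range 65-90: uppercase, 78 - 65 = 13) → 'N'
= '_dN'


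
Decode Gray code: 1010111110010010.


Gray code: 1010111110010010
MSB stays the same: 1
Each subsequent bit = prev_binary XOR current_gray:
  B[1] = 1 XOR 0 = 1
  B[2] = 1 XOR 1 = 0
  B[3] = 0 XOR 0 = 0
  B[4] = 0 XOR 1 = 1
  B[5] = 1 XOR 1 = 0
  B[6] = 0 XOR 1 = 1
  B[7] = 1 XOR 1 = 0
  B[8] = 0 XOR 1 = 1
  B[9] = 1 XOR 0 = 1
  B[10] = 1 XOR 0 = 1
  B[11] = 1 XOR 1 = 0
  B[12] = 0 XOR 0 = 0
  B[13] = 0 XOR 0 = 0
  B[14] = 0 XOR 1 = 1
  B[15] = 1 XOR 0 = 1
= 1100101011100011 (51939 decimal)


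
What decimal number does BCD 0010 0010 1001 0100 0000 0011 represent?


Each 4-bit group → digit:
  0010 → 2
  0010 → 2
  1001 → 9
  0100 → 4
  0000 → 0
  0011 → 3
= 229403


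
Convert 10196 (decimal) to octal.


Divide by 8 repeatedly:
10196 ÷ 8 = 1274 remainder 4
1274 ÷ 8 = 159 remainder 2
159 ÷ 8 = 19 remainder 7
19 ÷ 8 = 2 remainder 3
2 ÷ 8 = 0 remainder 2
Reading remainders bottom-up:
= 0o23724


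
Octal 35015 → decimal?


Positional values:
Position 0: 5 × 8^0 = 5
Position 1: 1 × 8^1 = 8
Position 2: 0 × 8^2 = 0
Position 3: 5 × 8^3 = 2560
Position 4: 3 × 8^4 = 12288
Sum = 5 + 8 + 0 + 2560 + 12288
= 14861


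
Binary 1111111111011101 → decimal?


Positional values:
Bit 0: 1 × 2^0 = 1
Bit 2: 1 × 2^2 = 4
Bit 3: 1 × 2^3 = 8
Bit 4: 1 × 2^4 = 16
Bit 6: 1 × 2^6 = 64
Bit 7: 1 × 2^7 = 128
Bit 8: 1 × 2^8 = 256
Bit 9: 1 × 2^9 = 512
Bit 10: 1 × 2^10 = 1024
Bit 11: 1 × 2^11 = 2048
Bit 12: 1 × 2^12 = 4096
Bit 13: 1 × 2^13 = 8192
Bit 14: 1 × 2^14 = 16384
Bit 15: 1 × 2^15 = 32768
Sum = 1 + 4 + 8 + 16 + 64 + 128 + 256 + 512 + 1024 + 2048 + 4096 + 8192 + 16384 + 32768
= 65501


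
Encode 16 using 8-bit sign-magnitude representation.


Sign bit: 0 (positive)
Magnitude: 16 = 0010000
= 00010000


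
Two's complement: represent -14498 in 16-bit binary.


Original: 0011100010100010
Step 1 - Invert all bits: 1100011101011101
Step 2 - Add 1: 1100011101011101 + 1
= 1100011101011110 (represents -14498)


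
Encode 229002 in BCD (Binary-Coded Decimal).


Each digit → 4-bit binary:
  2 → 0010
  2 → 0010
  9 → 1001
  0 → 0000
  0 → 0000
  2 → 0010
= 0010 0010 1001 0000 0000 0010


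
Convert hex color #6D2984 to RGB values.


Hex: #6D2984
R = 6D₁₆ = 109
G = 29₁₆ = 41
B = 84₁₆ = 132
= RGB(109, 41, 132)


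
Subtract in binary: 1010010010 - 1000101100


Align and subtract column by column (LSB to MSB, borrowing when needed):
  1010010010
- 1000101100
  ----------
  col 0: (0 - 0 borrow-in) - 0 → 0 - 0 = 0, borrow out 0
  col 1: (1 - 0 borrow-in) - 0 → 1 - 0 = 1, borrow out 0
  col 2: (0 - 0 borrow-in) - 1 → borrow from next column: (0+2) - 1 = 1, borrow out 1
  col 3: (0 - 1 borrow-in) - 1 → borrow from next column: (-1+2) - 1 = 0, borrow out 1
  col 4: (1 - 1 borrow-in) - 0 → 0 - 0 = 0, borrow out 0
  col 5: (0 - 0 borrow-in) - 1 → borrow from next column: (0+2) - 1 = 1, borrow out 1
  col 6: (0 - 1 borrow-in) - 0 → borrow from next column: (-1+2) - 0 = 1, borrow out 1
  col 7: (1 - 1 borrow-in) - 0 → 0 - 0 = 0, borrow out 0
  col 8: (0 - 0 borrow-in) - 0 → 0 - 0 = 0, borrow out 0
  col 9: (1 - 0 borrow-in) - 1 → 1 - 1 = 0, borrow out 0
Reading bits MSB→LSB: 0001100110
Strip leading zeros: 1100110
= 1100110


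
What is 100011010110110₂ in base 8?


Group into 3-bit groups: 100011010110110
  100 = 4
  011 = 3
  010 = 2
  110 = 6
  110 = 6
= 0o43266


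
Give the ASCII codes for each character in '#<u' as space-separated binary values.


String: '#<u'  (3 characters)
Per-character ASCII lookup:
  '#': special character: '#' = 35 → 100011
  '<': special character: '<' = 60 → 111100
  'u': lowercase starts at 97: 'u' = 97 + 20 = 117 → 1110101
= 100011 111100 1110101


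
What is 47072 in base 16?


Divide by 16 repeatedly:
47072 ÷ 16 = 2942 remainder 0 (0)
2942 ÷ 16 = 183 remainder 14 (E)
183 ÷ 16 = 11 remainder 7 (7)
11 ÷ 16 = 0 remainder 11 (B)
Reading remainders bottom-up:
= 0xB7E0


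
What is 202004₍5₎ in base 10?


Positional values (base 5):
  4 × 5^0 = 4 × 1 = 4
  0 × 5^1 = 0 × 5 = 0
  0 × 5^2 = 0 × 25 = 0
  2 × 5^3 = 2 × 125 = 250
  0 × 5^4 = 0 × 625 = 0
  2 × 5^5 = 2 × 3125 = 6250
Sum = 4 + 0 + 0 + 250 + 0 + 6250
= 6504


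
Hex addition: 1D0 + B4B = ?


Align and add column by column (LSB to MSB, each column mod 16 with carry):
  01D0
+ 0B4B
  ----
  col 0: 0(0) + B(11) + 0 (carry in) = 11 → B(11), carry out 0
  col 1: D(13) + 4(4) + 0 (carry in) = 17 → 1(1), carry out 1
  col 2: 1(1) + B(11) + 1 (carry in) = 13 → D(13), carry out 0
  col 3: 0(0) + 0(0) + 0 (carry in) = 0 → 0(0), carry out 0
Reading digits MSB→LSB: 0D1B
Strip leading zeros: D1B
= 0xD1B


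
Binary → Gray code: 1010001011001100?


Binary: 1010001011001100
Gray code: G = B XOR (B >> 1)
B >> 1 = 0101000101100110
1010001011001100 XOR 0101000101100110:
  1 XOR 0 = 1
  0 XOR 1 = 1
  1 XOR 0 = 1
  0 XOR 1 = 1
  0 XOR 0 = 0
  0 XOR 0 = 0
  1 XOR 0 = 1
  0 XOR 1 = 1
  1 XOR 0 = 1
  1 XOR 1 = 0
  0 XOR 1 = 1
  0 XOR 0 = 0
  1 XOR 0 = 1
  1 XOR 1 = 0
  0 XOR 1 = 1
  0 XOR 0 = 0
= 1111001110101010


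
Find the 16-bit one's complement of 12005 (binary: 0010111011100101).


Original: 0010111011100101
Invert all bits:
  bit 0: 0 → 1
  bit 1: 0 → 1
  bit 2: 1 → 0
  bit 3: 0 → 1
  bit 4: 1 → 0
  bit 5: 1 → 0
  bit 6: 1 → 0
  bit 7: 0 → 1
  bit 8: 1 → 0
  bit 9: 1 → 0
  bit 10: 1 → 0
  bit 11: 0 → 1
  bit 12: 0 → 1
  bit 13: 1 → 0
  bit 14: 0 → 1
  bit 15: 1 → 0
= 1101000100011010


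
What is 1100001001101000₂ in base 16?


Group into 4-bit nibbles: 1100001001101000
  1100 = C
  0010 = 2
  0110 = 6
  1000 = 8
= 0xC268


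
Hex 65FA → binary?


Each hex digit → 4 binary bits:
  6 = 0110
  5 = 0101
  F = 1111
  A = 1010
Concatenate: 0110 0101 1111 1010
= 0110010111111010


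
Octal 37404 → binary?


Each octal digit → 3 binary bits:
  3 = 011
  7 = 111
  4 = 100
  0 = 000
  4 = 100
Concatenate: 011 111 100 000 100
= 011111100000100


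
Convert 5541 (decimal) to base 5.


Divide by 5 repeatedly:
5541 ÷ 5 = 1108 remainder 1
1108 ÷ 5 = 221 remainder 3
221 ÷ 5 = 44 remainder 1
44 ÷ 5 = 8 remainder 4
8 ÷ 5 = 1 remainder 3
1 ÷ 5 = 0 remainder 1
Reading remainders bottom-up:
= 134131


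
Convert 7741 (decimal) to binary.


Divide by 2 repeatedly:
7741 ÷ 2 = 3870 remainder 1
3870 ÷ 2 = 1935 remainder 0
1935 ÷ 2 = 967 remainder 1
967 ÷ 2 = 483 remainder 1
483 ÷ 2 = 241 remainder 1
241 ÷ 2 = 120 remainder 1
120 ÷ 2 = 60 remainder 0
60 ÷ 2 = 30 remainder 0
30 ÷ 2 = 15 remainder 0
15 ÷ 2 = 7 remainder 1
7 ÷ 2 = 3 remainder 1
3 ÷ 2 = 1 remainder 1
1 ÷ 2 = 0 remainder 1
Reading remainders bottom-up:
= 1111000111101


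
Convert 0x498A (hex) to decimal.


Positional values:
Position 0: A × 16^0 = 10 × 1 = 10
Position 1: 8 × 16^1 = 8 × 16 = 128
Position 2: 9 × 16^2 = 9 × 256 = 2304
Position 3: 4 × 16^3 = 4 × 4096 = 16384
Sum = 10 + 128 + 2304 + 16384
= 18826


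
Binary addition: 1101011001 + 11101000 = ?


Align and add column by column (LSB to MSB, carry propagating):
  01101011001
+ 00011101000
  -----------
  col 0: 1 + 0 + 0 (carry in) = 1 → bit 1, carry out 0
  col 1: 0 + 0 + 0 (carry in) = 0 → bit 0, carry out 0
  col 2: 0 + 0 + 0 (carry in) = 0 → bit 0, carry out 0
  col 3: 1 + 1 + 0 (carry in) = 2 → bit 0, carry out 1
  col 4: 1 + 0 + 1 (carry in) = 2 → bit 0, carry out 1
  col 5: 0 + 1 + 1 (carry in) = 2 → bit 0, carry out 1
  col 6: 1 + 1 + 1 (carry in) = 3 → bit 1, carry out 1
  col 7: 0 + 1 + 1 (carry in) = 2 → bit 0, carry out 1
  col 8: 1 + 0 + 1 (carry in) = 2 → bit 0, carry out 1
  col 9: 1 + 0 + 1 (carry in) = 2 → bit 0, carry out 1
  col 10: 0 + 0 + 1 (carry in) = 1 → bit 1, carry out 0
Reading bits MSB→LSB: 10001000001
Strip leading zeros: 10001000001
= 10001000001


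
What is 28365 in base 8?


Divide by 8 repeatedly:
28365 ÷ 8 = 3545 remainder 5
3545 ÷ 8 = 443 remainder 1
443 ÷ 8 = 55 remainder 3
55 ÷ 8 = 6 remainder 7
6 ÷ 8 = 0 remainder 6
Reading remainders bottom-up:
= 0o67315


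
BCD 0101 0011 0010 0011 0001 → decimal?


Each 4-bit group → digit:
  0101 → 5
  0011 → 3
  0010 → 2
  0011 → 3
  0001 → 1
= 53231


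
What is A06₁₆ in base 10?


Positional values:
Position 0: 6 × 16^0 = 6 × 1 = 6
Position 1: 0 × 16^1 = 0 × 16 = 0
Position 2: A × 16^2 = 10 × 256 = 2560
Sum = 6 + 0 + 2560
= 2566


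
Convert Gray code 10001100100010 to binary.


Gray code: 10001100100010
MSB stays the same: 1
Each subsequent bit = prev_binary XOR current_gray:
  B[1] = 1 XOR 0 = 1
  B[2] = 1 XOR 0 = 1
  B[3] = 1 XOR 0 = 1
  B[4] = 1 XOR 1 = 0
  B[5] = 0 XOR 1 = 1
  B[6] = 1 XOR 0 = 1
  B[7] = 1 XOR 0 = 1
  B[8] = 1 XOR 1 = 0
  B[9] = 0 XOR 0 = 0
  B[10] = 0 XOR 0 = 0
  B[11] = 0 XOR 0 = 0
  B[12] = 0 XOR 1 = 1
  B[13] = 1 XOR 0 = 1
= 11110111000011 (15811 decimal)


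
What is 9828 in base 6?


Divide by 6 repeatedly:
9828 ÷ 6 = 1638 remainder 0
1638 ÷ 6 = 273 remainder 0
273 ÷ 6 = 45 remainder 3
45 ÷ 6 = 7 remainder 3
7 ÷ 6 = 1 remainder 1
1 ÷ 6 = 0 remainder 1
Reading remainders bottom-up:
= 113300


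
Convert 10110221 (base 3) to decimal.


Positional values (base 3):
  1 × 3^0 = 1 × 1 = 1
  2 × 3^1 = 2 × 3 = 6
  2 × 3^2 = 2 × 9 = 18
  0 × 3^3 = 0 × 27 = 0
  1 × 3^4 = 1 × 81 = 81
  1 × 3^5 = 1 × 243 = 243
  0 × 3^6 = 0 × 729 = 0
  1 × 3^7 = 1 × 2187 = 2187
Sum = 1 + 6 + 18 + 0 + 81 + 243 + 0 + 2187
= 2536


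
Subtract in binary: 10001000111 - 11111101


Align and subtract column by column (LSB to MSB, borrowing when needed):
  10001000111
- 00011111101
  -----------
  col 0: (1 - 0 borrow-in) - 1 → 1 - 1 = 0, borrow out 0
  col 1: (1 - 0 borrow-in) - 0 → 1 - 0 = 1, borrow out 0
  col 2: (1 - 0 borrow-in) - 1 → 1 - 1 = 0, borrow out 0
  col 3: (0 - 0 borrow-in) - 1 → borrow from next column: (0+2) - 1 = 1, borrow out 1
  col 4: (0 - 1 borrow-in) - 1 → borrow from next column: (-1+2) - 1 = 0, borrow out 1
  col 5: (0 - 1 borrow-in) - 1 → borrow from next column: (-1+2) - 1 = 0, borrow out 1
  col 6: (1 - 1 borrow-in) - 1 → borrow from next column: (0+2) - 1 = 1, borrow out 1
  col 7: (0 - 1 borrow-in) - 1 → borrow from next column: (-1+2) - 1 = 0, borrow out 1
  col 8: (0 - 1 borrow-in) - 0 → borrow from next column: (-1+2) - 0 = 1, borrow out 1
  col 9: (0 - 1 borrow-in) - 0 → borrow from next column: (-1+2) - 0 = 1, borrow out 1
  col 10: (1 - 1 borrow-in) - 0 → 0 - 0 = 0, borrow out 0
Reading bits MSB→LSB: 01101001010
Strip leading zeros: 1101001010
= 1101001010


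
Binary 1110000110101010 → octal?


Group into 3-bit groups: 001110000110101010
  001 = 1
  110 = 6
  000 = 0
  110 = 6
  101 = 5
  010 = 2
= 0o160652


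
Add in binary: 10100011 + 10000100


Align and add column by column (LSB to MSB, carry propagating):
  010100011
+ 010000100
  ---------
  col 0: 1 + 0 + 0 (carry in) = 1 → bit 1, carry out 0
  col 1: 1 + 0 + 0 (carry in) = 1 → bit 1, carry out 0
  col 2: 0 + 1 + 0 (carry in) = 1 → bit 1, carry out 0
  col 3: 0 + 0 + 0 (carry in) = 0 → bit 0, carry out 0
  col 4: 0 + 0 + 0 (carry in) = 0 → bit 0, carry out 0
  col 5: 1 + 0 + 0 (carry in) = 1 → bit 1, carry out 0
  col 6: 0 + 0 + 0 (carry in) = 0 → bit 0, carry out 0
  col 7: 1 + 1 + 0 (carry in) = 2 → bit 0, carry out 1
  col 8: 0 + 0 + 1 (carry in) = 1 → bit 1, carry out 0
Reading bits MSB→LSB: 100100111
Strip leading zeros: 100100111
= 100100111


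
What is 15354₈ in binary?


Each octal digit → 3 binary bits:
  1 = 001
  5 = 101
  3 = 011
  5 = 101
  4 = 100
Concatenate: 001 101 011 101 100
= 001101011101100


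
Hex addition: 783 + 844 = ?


Align and add column by column (LSB to MSB, each column mod 16 with carry):
  0783
+ 0844
  ----
  col 0: 3(3) + 4(4) + 0 (carry in) = 7 → 7(7), carry out 0
  col 1: 8(8) + 4(4) + 0 (carry in) = 12 → C(12), carry out 0
  col 2: 7(7) + 8(8) + 0 (carry in) = 15 → F(15), carry out 0
  col 3: 0(0) + 0(0) + 0 (carry in) = 0 → 0(0), carry out 0
Reading digits MSB→LSB: 0FC7
Strip leading zeros: FC7
= 0xFC7


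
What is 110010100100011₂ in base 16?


Group into 4-bit nibbles: 0110010100100011
  0110 = 6
  0101 = 5
  0010 = 2
  0011 = 3
= 0x6523


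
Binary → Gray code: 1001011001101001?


Binary: 1001011001101001
Gray code: G = B XOR (B >> 1)
B >> 1 = 0100101100110100
1001011001101001 XOR 0100101100110100:
  1 XOR 0 = 1
  0 XOR 1 = 1
  0 XOR 0 = 0
  1 XOR 0 = 1
  0 XOR 1 = 1
  1 XOR 0 = 1
  1 XOR 1 = 0
  0 XOR 1 = 1
  0 XOR 0 = 0
  1 XOR 0 = 1
  1 XOR 1 = 0
  0 XOR 1 = 1
  1 XOR 0 = 1
  0 XOR 1 = 1
  0 XOR 0 = 0
  1 XOR 0 = 1
= 1101110101011101


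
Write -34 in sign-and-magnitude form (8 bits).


Sign bit: 1 (negative)
Magnitude: 34 = 0100010
= 10100010


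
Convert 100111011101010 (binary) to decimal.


Positional values:
Bit 1: 1 × 2^1 = 2
Bit 3: 1 × 2^3 = 8
Bit 5: 1 × 2^5 = 32
Bit 6: 1 × 2^6 = 64
Bit 7: 1 × 2^7 = 128
Bit 9: 1 × 2^9 = 512
Bit 10: 1 × 2^10 = 1024
Bit 11: 1 × 2^11 = 2048
Bit 14: 1 × 2^14 = 16384
Sum = 2 + 8 + 32 + 64 + 128 + 512 + 1024 + 2048 + 16384
= 20202


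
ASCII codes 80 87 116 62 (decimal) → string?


Codes (decimal): 80 87 116 62
Per-code ASCII lookup:
  80  (range 65-90: uppercase, 80 - 65 = 15) → 'P'
  87  (range 65-90: uppercase, 87 - 65 = 22) → 'W'
  116  (range 97-122: lowercase, 116 - 97 = 19) → 't'
  62  (special character) → '>'
= 'PWt>'


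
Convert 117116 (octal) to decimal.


Positional values:
Position 0: 6 × 8^0 = 6
Position 1: 1 × 8^1 = 8
Position 2: 1 × 8^2 = 64
Position 3: 7 × 8^3 = 3584
Position 4: 1 × 8^4 = 4096
Position 5: 1 × 8^5 = 32768
Sum = 6 + 8 + 64 + 3584 + 4096 + 32768
= 40526


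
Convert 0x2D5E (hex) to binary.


Each hex digit → 4 binary bits:
  2 = 0010
  D = 1101
  5 = 0101
  E = 1110
Concatenate: 0010 1101 0101 1110
= 0010110101011110


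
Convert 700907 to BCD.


Each digit → 4-bit binary:
  7 → 0111
  0 → 0000
  0 → 0000
  9 → 1001
  0 → 0000
  7 → 0111
= 0111 0000 0000 1001 0000 0111


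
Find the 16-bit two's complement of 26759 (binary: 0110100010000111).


Original: 0110100010000111
Step 1 - Invert all bits: 1001011101111000
Step 2 - Add 1: 1001011101111000 + 1
= 1001011101111001 (represents -26759)


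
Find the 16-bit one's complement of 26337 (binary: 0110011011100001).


Original: 0110011011100001
Invert all bits:
  bit 0: 0 → 1
  bit 1: 1 → 0
  bit 2: 1 → 0
  bit 3: 0 → 1
  bit 4: 0 → 1
  bit 5: 1 → 0
  bit 6: 1 → 0
  bit 7: 0 → 1
  bit 8: 1 → 0
  bit 9: 1 → 0
  bit 10: 1 → 0
  bit 11: 0 → 1
  bit 12: 0 → 1
  bit 13: 0 → 1
  bit 14: 0 → 1
  bit 15: 1 → 0
= 1001100100011110


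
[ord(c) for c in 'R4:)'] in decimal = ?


String: 'R4:)'  (4 characters)
Per-character ASCII lookup:
  'R': uppercase starts at 65: 'R' = 65 + 17 = 82
  '4': digits start at 48: '4' = 48 + 4 = 52
  ':': special character: ':' = 58
  ')': special character: ')' = 41
= 82 52 58 41


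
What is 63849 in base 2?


Divide by 2 repeatedly:
63849 ÷ 2 = 31924 remainder 1
31924 ÷ 2 = 15962 remainder 0
15962 ÷ 2 = 7981 remainder 0
7981 ÷ 2 = 3990 remainder 1
3990 ÷ 2 = 1995 remainder 0
1995 ÷ 2 = 997 remainder 1
997 ÷ 2 = 498 remainder 1
498 ÷ 2 = 249 remainder 0
249 ÷ 2 = 124 remainder 1
124 ÷ 2 = 62 remainder 0
62 ÷ 2 = 31 remainder 0
31 ÷ 2 = 15 remainder 1
15 ÷ 2 = 7 remainder 1
7 ÷ 2 = 3 remainder 1
3 ÷ 2 = 1 remainder 1
1 ÷ 2 = 0 remainder 1
Reading remainders bottom-up:
= 1111100101101001


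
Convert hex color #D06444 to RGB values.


Hex: #D06444
R = D0₁₆ = 208
G = 64₁₆ = 100
B = 44₁₆ = 68
= RGB(208, 100, 68)


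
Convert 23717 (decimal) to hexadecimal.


Divide by 16 repeatedly:
23717 ÷ 16 = 1482 remainder 5 (5)
1482 ÷ 16 = 92 remainder 10 (A)
92 ÷ 16 = 5 remainder 12 (C)
5 ÷ 16 = 0 remainder 5 (5)
Reading remainders bottom-up:
= 0x5CA5


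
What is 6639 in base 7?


Divide by 7 repeatedly:
6639 ÷ 7 = 948 remainder 3
948 ÷ 7 = 135 remainder 3
135 ÷ 7 = 19 remainder 2
19 ÷ 7 = 2 remainder 5
2 ÷ 7 = 0 remainder 2
Reading remainders bottom-up:
= 25233


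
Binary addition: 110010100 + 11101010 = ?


Align and add column by column (LSB to MSB, carry propagating):
  0110010100
+ 0011101010
  ----------
  col 0: 0 + 0 + 0 (carry in) = 0 → bit 0, carry out 0
  col 1: 0 + 1 + 0 (carry in) = 1 → bit 1, carry out 0
  col 2: 1 + 0 + 0 (carry in) = 1 → bit 1, carry out 0
  col 3: 0 + 1 + 0 (carry in) = 1 → bit 1, carry out 0
  col 4: 1 + 0 + 0 (carry in) = 1 → bit 1, carry out 0
  col 5: 0 + 1 + 0 (carry in) = 1 → bit 1, carry out 0
  col 6: 0 + 1 + 0 (carry in) = 1 → bit 1, carry out 0
  col 7: 1 + 1 + 0 (carry in) = 2 → bit 0, carry out 1
  col 8: 1 + 0 + 1 (carry in) = 2 → bit 0, carry out 1
  col 9: 0 + 0 + 1 (carry in) = 1 → bit 1, carry out 0
Reading bits MSB→LSB: 1001111110
Strip leading zeros: 1001111110
= 1001111110


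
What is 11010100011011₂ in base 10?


Positional values:
Bit 0: 1 × 2^0 = 1
Bit 1: 1 × 2^1 = 2
Bit 3: 1 × 2^3 = 8
Bit 4: 1 × 2^4 = 16
Bit 8: 1 × 2^8 = 256
Bit 10: 1 × 2^10 = 1024
Bit 12: 1 × 2^12 = 4096
Bit 13: 1 × 2^13 = 8192
Sum = 1 + 2 + 8 + 16 + 256 + 1024 + 4096 + 8192
= 13595


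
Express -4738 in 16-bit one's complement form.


Original: 0001001010000010
Invert all bits:
  bit 0: 0 → 1
  bit 1: 0 → 1
  bit 2: 0 → 1
  bit 3: 1 → 0
  bit 4: 0 → 1
  bit 5: 0 → 1
  bit 6: 1 → 0
  bit 7: 0 → 1
  bit 8: 1 → 0
  bit 9: 0 → 1
  bit 10: 0 → 1
  bit 11: 0 → 1
  bit 12: 0 → 1
  bit 13: 0 → 1
  bit 14: 1 → 0
  bit 15: 0 → 1
= 1110110101111101


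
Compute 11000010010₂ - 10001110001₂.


Align and subtract column by column (LSB to MSB, borrowing when needed):
  11000010010
- 10001110001
  -----------
  col 0: (0 - 0 borrow-in) - 1 → borrow from next column: (0+2) - 1 = 1, borrow out 1
  col 1: (1 - 1 borrow-in) - 0 → 0 - 0 = 0, borrow out 0
  col 2: (0 - 0 borrow-in) - 0 → 0 - 0 = 0, borrow out 0
  col 3: (0 - 0 borrow-in) - 0 → 0 - 0 = 0, borrow out 0
  col 4: (1 - 0 borrow-in) - 1 → 1 - 1 = 0, borrow out 0
  col 5: (0 - 0 borrow-in) - 1 → borrow from next column: (0+2) - 1 = 1, borrow out 1
  col 6: (0 - 1 borrow-in) - 1 → borrow from next column: (-1+2) - 1 = 0, borrow out 1
  col 7: (0 - 1 borrow-in) - 0 → borrow from next column: (-1+2) - 0 = 1, borrow out 1
  col 8: (0 - 1 borrow-in) - 0 → borrow from next column: (-1+2) - 0 = 1, borrow out 1
  col 9: (1 - 1 borrow-in) - 0 → 0 - 0 = 0, borrow out 0
  col 10: (1 - 0 borrow-in) - 1 → 1 - 1 = 0, borrow out 0
Reading bits MSB→LSB: 00110100001
Strip leading zeros: 110100001
= 110100001


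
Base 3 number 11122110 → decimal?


Positional values (base 3):
  0 × 3^0 = 0 × 1 = 0
  1 × 3^1 = 1 × 3 = 3
  1 × 3^2 = 1 × 9 = 9
  2 × 3^3 = 2 × 27 = 54
  2 × 3^4 = 2 × 81 = 162
  1 × 3^5 = 1 × 243 = 243
  1 × 3^6 = 1 × 729 = 729
  1 × 3^7 = 1 × 2187 = 2187
Sum = 0 + 3 + 9 + 54 + 162 + 243 + 729 + 2187
= 3387


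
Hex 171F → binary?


Each hex digit → 4 binary bits:
  1 = 0001
  7 = 0111
  1 = 0001
  F = 1111
Concatenate: 0001 0111 0001 1111
= 0001011100011111


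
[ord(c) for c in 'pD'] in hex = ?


String: 'pD'  (2 characters)
Per-character ASCII lookup:
  'p': lowercase starts at 97: 'p' = 97 + 15 = 112 → 0x70
  'D': uppercase starts at 65: 'D' = 65 + 3 = 68 → 0x44
= 0x70 0x44


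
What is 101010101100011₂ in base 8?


Group into 3-bit groups: 101010101100011
  101 = 5
  010 = 2
  101 = 5
  100 = 4
  011 = 3
= 0o52543


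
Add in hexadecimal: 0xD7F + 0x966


Align and add column by column (LSB to MSB, each column mod 16 with carry):
  0D7F
+ 0966
  ----
  col 0: F(15) + 6(6) + 0 (carry in) = 21 → 5(5), carry out 1
  col 1: 7(7) + 6(6) + 1 (carry in) = 14 → E(14), carry out 0
  col 2: D(13) + 9(9) + 0 (carry in) = 22 → 6(6), carry out 1
  col 3: 0(0) + 0(0) + 1 (carry in) = 1 → 1(1), carry out 0
Reading digits MSB→LSB: 16E5
Strip leading zeros: 16E5
= 0x16E5
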